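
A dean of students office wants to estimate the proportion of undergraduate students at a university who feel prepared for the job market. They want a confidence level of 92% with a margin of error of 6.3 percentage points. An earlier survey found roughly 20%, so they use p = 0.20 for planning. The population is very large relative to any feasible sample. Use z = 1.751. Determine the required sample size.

124

With p = 0.20, p(1−p) = 0.1600.
n = z²·p(1−p)/E² = 1.751² × 0.1600 / 0.063² = 3.0660 × 0.1600 / 0.003969 ≈ 123.60.
Rounding up gives n = 124.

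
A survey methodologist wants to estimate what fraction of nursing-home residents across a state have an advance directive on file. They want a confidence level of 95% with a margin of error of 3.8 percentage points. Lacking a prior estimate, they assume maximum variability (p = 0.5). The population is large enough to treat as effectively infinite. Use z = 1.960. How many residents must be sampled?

666

With p = 0.5, p(1−p) = 0.25.
n = z²·p(1−p)/E² = 1.960² × 0.2500 / 0.038² = 3.8416 × 0.2500 / 0.001444 ≈ 665.10.
Rounding up gives n = 666.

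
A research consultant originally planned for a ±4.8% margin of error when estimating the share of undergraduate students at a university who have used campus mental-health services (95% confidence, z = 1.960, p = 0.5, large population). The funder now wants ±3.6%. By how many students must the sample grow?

325

At ±4.8%: n = 1.960² × 0.2500 / 0.048² ≈ 416.84 → 417.
At ±3.6%: n = 1.960² × 0.2500 / 0.036² ≈ 741.05 → 742.
Additional respondents: 742 − 417 = 325.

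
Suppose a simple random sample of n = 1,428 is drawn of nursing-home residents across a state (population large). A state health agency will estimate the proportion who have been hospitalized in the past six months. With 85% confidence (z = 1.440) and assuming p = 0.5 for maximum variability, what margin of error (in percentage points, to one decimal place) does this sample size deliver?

SE(p̂) = √[p(1−p)/n] = √[0.2500/1428] = 0.01323.
E = z × SE = 1.440 × 0.01323 = 0.01905, or 1.9 percentage points.

1.9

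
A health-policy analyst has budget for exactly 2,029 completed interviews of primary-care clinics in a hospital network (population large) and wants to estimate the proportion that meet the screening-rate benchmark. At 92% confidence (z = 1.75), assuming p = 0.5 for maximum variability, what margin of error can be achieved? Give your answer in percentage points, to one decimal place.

SE(p̂) = √[p(1−p)/n] = √[0.2500/2029] = 0.01110.
E = z × SE = 1.75 × 0.01110 = 0.01943, or 1.9 percentage points.

1.9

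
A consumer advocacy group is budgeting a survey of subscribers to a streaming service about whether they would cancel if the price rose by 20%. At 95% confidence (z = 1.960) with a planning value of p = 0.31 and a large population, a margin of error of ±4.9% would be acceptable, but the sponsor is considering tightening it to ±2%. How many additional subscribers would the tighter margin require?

1712

At ±4.9%: n = 1.960² × 0.2139 / 0.049² ≈ 342.24 → 343.
At ±2%: n = 1.960² × 0.2139 / 0.020² ≈ 2054.30 → 2055.
Additional respondents: 2055 − 343 = 1712.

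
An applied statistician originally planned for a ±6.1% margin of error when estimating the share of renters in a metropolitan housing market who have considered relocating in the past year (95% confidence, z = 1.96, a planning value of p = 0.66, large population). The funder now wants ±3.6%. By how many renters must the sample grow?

434

At ±6.1%: n = 1.96² × 0.2244 / 0.061² ≈ 231.67 → 232.
At ±3.6%: n = 1.96² × 0.2244 / 0.036² ≈ 665.17 → 666.
Additional respondents: 666 − 232 = 434.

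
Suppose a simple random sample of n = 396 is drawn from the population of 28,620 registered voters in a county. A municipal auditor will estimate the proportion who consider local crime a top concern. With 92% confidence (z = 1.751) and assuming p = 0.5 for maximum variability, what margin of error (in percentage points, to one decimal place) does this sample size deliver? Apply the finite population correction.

4.4

Finite-population factor: (N−n)/(N−1) = (28620−396)/(28620−1) = 0.9862.
SE(p̂) = √[p(1−p)/n · (N−n)/(N−1)] = √[0.2500/396 × 0.9862] = 0.02495.
E = z × SE = 1.751 × 0.02495 = 0.04369 ≈ 4.4 percentage points.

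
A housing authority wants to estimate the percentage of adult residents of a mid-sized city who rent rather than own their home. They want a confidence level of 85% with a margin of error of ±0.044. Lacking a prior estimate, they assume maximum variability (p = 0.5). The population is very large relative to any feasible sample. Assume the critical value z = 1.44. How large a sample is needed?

268

With p = 0.5, p(1−p) = 0.25.
n = z²·p(1−p)/E² = 1.44² × 0.2500 / 0.044² = 2.0736 × 0.2500 / 0.001936 ≈ 267.77.
Rounding up gives n = 268.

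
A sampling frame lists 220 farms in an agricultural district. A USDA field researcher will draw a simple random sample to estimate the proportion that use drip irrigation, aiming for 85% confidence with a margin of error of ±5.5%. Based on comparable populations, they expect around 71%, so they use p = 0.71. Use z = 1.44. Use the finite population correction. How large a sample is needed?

87

Unadjusted: n₀ = 1.44² × 0.71 × 0.29 / 0.055² ≈ 141.14, so n₀ = 142.
Finite population correction with N = 220: n = n₀ / (1 + (n₀−1)/N) = 142 / (1 + 141/220) = 142 / 1.6409 ≈ 86.54.
Rounding up, n = 87.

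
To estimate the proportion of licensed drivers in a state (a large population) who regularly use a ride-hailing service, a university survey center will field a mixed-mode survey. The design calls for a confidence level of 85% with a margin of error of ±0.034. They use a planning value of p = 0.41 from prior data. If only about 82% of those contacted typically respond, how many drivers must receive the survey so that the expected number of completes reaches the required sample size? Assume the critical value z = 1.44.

Completed interviews needed: n₀ = 1.44² × 0.2419 / 0.034² ≈ 433.91 → 434.
At an 82% response rate, contacts needed = 434 / 0.82 ≈ 529.27 → 530.

530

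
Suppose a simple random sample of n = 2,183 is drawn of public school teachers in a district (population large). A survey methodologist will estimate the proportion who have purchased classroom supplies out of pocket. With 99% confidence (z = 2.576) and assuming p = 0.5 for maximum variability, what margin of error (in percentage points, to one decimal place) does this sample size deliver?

2.8

SE(p̂) = √[p(1−p)/n] = √[0.2500/2183] = 0.01070.
E = z × SE = 2.576 × 0.01070 = 0.02757, or 2.8 percentage points.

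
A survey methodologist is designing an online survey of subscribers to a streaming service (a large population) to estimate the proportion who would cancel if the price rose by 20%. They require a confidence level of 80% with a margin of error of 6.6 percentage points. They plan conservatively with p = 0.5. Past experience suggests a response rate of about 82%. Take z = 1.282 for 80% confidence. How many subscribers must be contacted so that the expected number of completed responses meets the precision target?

Completed interviews needed: n₀ = 1.282² × 0.2500 / 0.066² ≈ 94.33 → 95.
At an 82% response rate, contacts needed = 95 / 0.82 ≈ 115.85 → 116.

116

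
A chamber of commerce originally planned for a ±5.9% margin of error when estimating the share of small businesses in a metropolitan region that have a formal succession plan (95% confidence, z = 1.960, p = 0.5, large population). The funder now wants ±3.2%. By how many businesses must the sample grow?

At ±5.9%: n = 1.960² × 0.2500 / 0.059² ≈ 275.90 → 276.
At ±3.2%: n = 1.960² × 0.2500 / 0.032² ≈ 937.89 → 938.
Additional respondents: 938 − 276 = 662.

662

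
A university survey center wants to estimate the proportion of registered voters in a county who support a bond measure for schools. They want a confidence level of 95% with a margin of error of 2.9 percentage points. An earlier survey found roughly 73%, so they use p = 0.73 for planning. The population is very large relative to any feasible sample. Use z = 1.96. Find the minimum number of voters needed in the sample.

With p = 0.73, p(1−p) = 0.1971.
n = z²·p(1−p)/E² = 1.96² × 0.1971 / 0.029² = 3.8416 × 0.1971 / 0.000841 ≈ 900.33.
Rounding up gives n = 901.

901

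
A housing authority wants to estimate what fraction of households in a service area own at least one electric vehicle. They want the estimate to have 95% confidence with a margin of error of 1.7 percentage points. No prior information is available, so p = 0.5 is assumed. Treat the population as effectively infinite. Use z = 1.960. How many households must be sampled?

With p = 0.5, p(1−p) = 0.25.
n = z²·p(1−p)/E² = 1.960² × 0.2500 / 0.017² = 3.8416 × 0.2500 / 0.000289 ≈ 3323.18.
Rounding up gives n = 3324.

3324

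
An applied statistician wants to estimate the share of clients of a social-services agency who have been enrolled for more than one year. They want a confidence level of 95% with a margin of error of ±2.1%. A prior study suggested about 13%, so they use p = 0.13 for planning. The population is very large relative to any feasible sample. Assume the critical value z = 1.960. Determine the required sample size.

With p = 0.13, p(1−p) = 0.1131.
n = z²·p(1−p)/E² = 1.960² × 0.1131 / 0.021² = 3.8416 × 0.1131 / 0.000441 ≈ 985.23.
Rounding up gives n = 986.

986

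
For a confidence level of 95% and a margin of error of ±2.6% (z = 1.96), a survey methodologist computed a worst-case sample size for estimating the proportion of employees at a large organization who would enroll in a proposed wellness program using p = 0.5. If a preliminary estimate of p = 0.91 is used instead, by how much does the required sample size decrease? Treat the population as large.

955

Conservative (p = 0.5): n = 1.96² × 0.25 / 0.026² ≈ 1420.71 → 1421.
Using p = 0.91: p(1−p) = 0.0819, so n = 1.96² × 0.0819 / 0.026² ≈ 465.42 → 466.
Reduction: 1421 − 466 = 955.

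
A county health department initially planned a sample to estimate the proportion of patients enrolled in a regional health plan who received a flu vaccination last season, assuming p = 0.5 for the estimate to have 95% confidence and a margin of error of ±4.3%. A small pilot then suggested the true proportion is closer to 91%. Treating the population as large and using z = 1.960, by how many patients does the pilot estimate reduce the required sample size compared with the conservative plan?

Conservative (p = 0.5): n = 1.960² × 0.25 / 0.043² ≈ 519.42 → 520.
Using p = 0.91: p(1−p) = 0.0819, so n = 1.960² × 0.0819 / 0.043² ≈ 170.16 → 171.
Reduction: 520 − 171 = 349.

349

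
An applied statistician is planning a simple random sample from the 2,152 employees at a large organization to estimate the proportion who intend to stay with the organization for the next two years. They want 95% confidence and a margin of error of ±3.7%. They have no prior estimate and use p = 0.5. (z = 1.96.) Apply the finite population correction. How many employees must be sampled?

Unadjusted: n₀ = 1.96² × 0.50 × 0.50 / 0.037² ≈ 701.53, so n₀ = 702.
Finite population correction with N = 2,152: n = n₀ / (1 + (n₀−1)/N) = 702 / (1 + 701/2152) = 702 / 1.3257 ≈ 529.51.
Rounding up, n = 530.

530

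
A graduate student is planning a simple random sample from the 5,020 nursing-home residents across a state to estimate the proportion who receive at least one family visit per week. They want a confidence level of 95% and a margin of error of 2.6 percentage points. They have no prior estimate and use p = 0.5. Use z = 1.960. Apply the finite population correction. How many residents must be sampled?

Unadjusted: n₀ = 1.960² × 0.50 × 0.50 / 0.026² ≈ 1420.71, so n₀ = 1421.
Finite population correction with N = 5,020: n = n₀ / (1 + (n₀−1)/N) = 1421 / (1 + 1420/5020) = 1421 / 1.2829 ≈ 1107.67.
Rounding up, n = 1108.

1108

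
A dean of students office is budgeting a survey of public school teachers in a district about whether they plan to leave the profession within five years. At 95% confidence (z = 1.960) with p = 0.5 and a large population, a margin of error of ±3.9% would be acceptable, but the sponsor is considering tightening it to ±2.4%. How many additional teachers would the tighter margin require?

At ±3.9%: n = 1.960² × 0.2500 / 0.039² ≈ 631.43 → 632.
At ±2.4%: n = 1.960² × 0.2500 / 0.024² ≈ 1667.36 → 1668.
Additional respondents: 1668 − 632 = 1036.

1036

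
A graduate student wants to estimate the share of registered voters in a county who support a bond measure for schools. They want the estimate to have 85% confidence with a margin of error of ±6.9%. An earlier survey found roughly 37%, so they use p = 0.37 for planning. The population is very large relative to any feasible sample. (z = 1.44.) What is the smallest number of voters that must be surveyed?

102

With p = 0.37, p(1−p) = 0.2331.
n = z²·p(1−p)/E² = 1.44² × 0.2331 / 0.069² = 2.0736 × 0.2331 / 0.004761 ≈ 101.52.
Rounding up gives n = 102.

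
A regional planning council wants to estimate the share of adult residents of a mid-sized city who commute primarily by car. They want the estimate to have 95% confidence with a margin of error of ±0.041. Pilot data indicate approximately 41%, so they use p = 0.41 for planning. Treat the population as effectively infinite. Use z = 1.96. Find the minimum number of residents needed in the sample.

With p = 0.41, p(1−p) = 0.2419.
n = z²·p(1−p)/E² = 1.96² × 0.2419 / 0.041² = 3.8416 × 0.2419 / 0.001681 ≈ 552.82.
Rounding up gives n = 553.

553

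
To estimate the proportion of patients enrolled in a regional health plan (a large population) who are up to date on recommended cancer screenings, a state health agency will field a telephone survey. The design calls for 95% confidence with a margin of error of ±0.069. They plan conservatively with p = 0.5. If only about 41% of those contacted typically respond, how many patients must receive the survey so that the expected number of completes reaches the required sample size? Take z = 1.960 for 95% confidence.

493

Completed interviews needed: n₀ = 1.960² × 0.2500 / 0.069² ≈ 201.72 → 202.
At a 41% response rate, contacts needed = 202 / 0.41 ≈ 492.68 → 493.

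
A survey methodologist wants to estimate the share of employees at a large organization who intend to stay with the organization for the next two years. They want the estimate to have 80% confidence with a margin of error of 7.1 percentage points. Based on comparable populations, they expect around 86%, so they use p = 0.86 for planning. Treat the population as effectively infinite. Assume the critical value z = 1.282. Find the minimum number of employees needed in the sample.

With p = 0.86, p(1−p) = 0.1204.
n = z²·p(1−p)/E² = 1.282² × 0.1204 / 0.071² = 1.6435 × 0.1204 / 0.005041 ≈ 39.25.
Rounding up gives n = 40.

40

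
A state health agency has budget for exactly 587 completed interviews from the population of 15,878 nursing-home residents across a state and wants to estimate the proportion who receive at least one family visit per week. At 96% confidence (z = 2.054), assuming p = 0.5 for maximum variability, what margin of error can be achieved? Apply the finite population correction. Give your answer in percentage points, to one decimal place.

Finite-population factor: (N−n)/(N−1) = (15878−587)/(15878−1) = 0.9631.
SE(p̂) = √[p(1−p)/n · (N−n)/(N−1)] = √[0.2500/587 × 0.9631] = 0.02025.
E = z × SE = 2.054 × 0.02025 = 0.04160 ≈ 4.2 percentage points.

4.2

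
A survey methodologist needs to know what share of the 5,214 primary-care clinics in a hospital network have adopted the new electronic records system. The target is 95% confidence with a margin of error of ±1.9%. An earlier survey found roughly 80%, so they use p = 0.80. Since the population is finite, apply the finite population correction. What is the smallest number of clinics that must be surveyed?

1284

For 95% confidence, z = 1.960.
Unadjusted: n₀ = 1.960² × 0.80 × 0.20 / 0.019² ≈ 1702.65, so n₀ = 1703.
Finite population correction with N = 5,214: n = n₀ / (1 + (n₀−1)/N) = 1703 / (1 + 1702/5214) = 1703 / 1.3264 ≈ 1283.90.
Rounding up, n = 1284.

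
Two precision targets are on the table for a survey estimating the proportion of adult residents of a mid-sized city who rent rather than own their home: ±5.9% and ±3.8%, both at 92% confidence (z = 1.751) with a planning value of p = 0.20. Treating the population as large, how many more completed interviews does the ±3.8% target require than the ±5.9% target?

At ±5.9%: n = 1.751² × 0.1600 / 0.059² ≈ 140.93 → 141.
At ±3.8%: n = 1.751² × 0.1600 / 0.038² ≈ 339.72 → 340.
Additional respondents: 340 − 141 = 199.

199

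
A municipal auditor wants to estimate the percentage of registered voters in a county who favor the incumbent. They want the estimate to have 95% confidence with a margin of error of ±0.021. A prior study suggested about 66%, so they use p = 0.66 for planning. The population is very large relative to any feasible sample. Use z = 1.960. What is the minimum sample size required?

With p = 0.66, p(1−p) = 0.2244.
n = z²·p(1−p)/E² = 1.960² × 0.2244 / 0.021² = 3.8416 × 0.2244 / 0.000441 ≈ 1954.77.
Rounding up gives n = 1955.

1955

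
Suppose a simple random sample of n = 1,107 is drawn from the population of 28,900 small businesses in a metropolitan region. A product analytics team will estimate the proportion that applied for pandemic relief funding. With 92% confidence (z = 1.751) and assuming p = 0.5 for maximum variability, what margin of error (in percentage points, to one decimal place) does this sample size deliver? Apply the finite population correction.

Finite-population factor: (N−n)/(N−1) = (28900−1107)/(28900−1) = 0.9617.
SE(p̂) = √[p(1−p)/n · (N−n)/(N−1)] = √[0.2500/1107 × 0.9617] = 0.01474.
E = z × SE = 1.751 × 0.01474 = 0.02581 ≈ 2.6 percentage points.

2.6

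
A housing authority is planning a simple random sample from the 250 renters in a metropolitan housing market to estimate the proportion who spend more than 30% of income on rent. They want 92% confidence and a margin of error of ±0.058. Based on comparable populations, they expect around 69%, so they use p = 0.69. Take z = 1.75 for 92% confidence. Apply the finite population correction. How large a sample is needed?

110

Unadjusted: n₀ = 1.75² × 0.69 × 0.31 / 0.058² ≈ 194.73, so n₀ = 195.
Finite population correction with N = 250: n = n₀ / (1 + (n₀−1)/N) = 195 / (1 + 194/250) = 195 / 1.7760 ≈ 109.80.
Rounding up, n = 110.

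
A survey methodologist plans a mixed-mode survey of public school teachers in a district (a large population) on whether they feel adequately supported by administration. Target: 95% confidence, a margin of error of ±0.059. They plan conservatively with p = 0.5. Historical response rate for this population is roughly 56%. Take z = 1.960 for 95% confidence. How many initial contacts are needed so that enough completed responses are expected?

Completed interviews needed: n₀ = 1.960² × 0.2500 / 0.059² ≈ 275.90 → 276.
At a 56% response rate, contacts needed = 276 / 0.56 ≈ 492.86 → 493.

493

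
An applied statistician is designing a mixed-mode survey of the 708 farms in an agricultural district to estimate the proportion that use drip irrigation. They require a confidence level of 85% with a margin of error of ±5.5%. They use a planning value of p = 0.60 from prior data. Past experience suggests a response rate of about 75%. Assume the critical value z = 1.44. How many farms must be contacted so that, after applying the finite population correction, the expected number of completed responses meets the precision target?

179

Completed interviews needed (unadjusted): n₀ = 1.44² × 0.2400 / 0.055² ≈ 164.52 → 165.
FPC for N = 708: n = 165 / (1 + 164/708) = 165 / 1.2316 ≈ 133.97 → 134.
At a 75% response rate, contacts needed = 134 / 0.75 ≈ 178.67 → 179.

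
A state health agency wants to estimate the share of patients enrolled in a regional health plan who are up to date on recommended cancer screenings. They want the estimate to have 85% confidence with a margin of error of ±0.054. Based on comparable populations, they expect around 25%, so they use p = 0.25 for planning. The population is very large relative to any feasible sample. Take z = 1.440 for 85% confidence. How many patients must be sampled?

With p = 0.25, p(1−p) = 0.1875.
n = z²·p(1−p)/E² = 1.440² × 0.1875 / 0.054² = 2.0736 × 0.1875 / 0.002916 ≈ 133.33.
Rounding up gives n = 134.

134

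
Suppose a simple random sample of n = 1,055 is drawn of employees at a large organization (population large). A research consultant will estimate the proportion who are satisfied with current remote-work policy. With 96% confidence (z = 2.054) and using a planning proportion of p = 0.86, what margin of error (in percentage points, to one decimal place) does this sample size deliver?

2.2

SE(p̂) = √[p(1−p)/n] = √[0.1204/1055] = 0.01068.
E = z × SE = 2.054 × 0.01068 = 0.02194, or 2.2 percentage points.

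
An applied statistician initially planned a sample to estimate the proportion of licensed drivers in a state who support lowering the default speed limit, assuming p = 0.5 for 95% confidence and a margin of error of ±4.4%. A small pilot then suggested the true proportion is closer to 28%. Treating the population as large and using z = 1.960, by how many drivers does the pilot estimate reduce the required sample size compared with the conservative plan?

Conservative (p = 0.5): n = 1.960² × 0.25 / 0.044² ≈ 496.07 → 497.
Using p = 0.28: p(1−p) = 0.2016, so n = 1.960² × 0.2016 / 0.044² ≈ 400.03 → 401.
Reduction: 497 − 401 = 96.

96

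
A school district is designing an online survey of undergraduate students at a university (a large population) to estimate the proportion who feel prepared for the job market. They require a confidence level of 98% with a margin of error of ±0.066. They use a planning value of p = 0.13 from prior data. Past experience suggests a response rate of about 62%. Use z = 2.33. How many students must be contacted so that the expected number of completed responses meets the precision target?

228

Completed interviews needed: n₀ = 2.33² × 0.1131 / 0.066² ≈ 140.96 → 141.
At a 62% response rate, contacts needed = 141 / 0.62 ≈ 227.42 → 228.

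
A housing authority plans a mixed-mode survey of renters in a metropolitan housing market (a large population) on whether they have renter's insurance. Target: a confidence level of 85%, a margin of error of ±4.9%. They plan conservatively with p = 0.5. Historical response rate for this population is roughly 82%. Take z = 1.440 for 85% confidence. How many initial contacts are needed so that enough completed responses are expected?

264

Completed interviews needed: n₀ = 1.440² × 0.2500 / 0.049² ≈ 215.91 → 216.
At an 82% response rate, contacts needed = 216 / 0.82 ≈ 263.41 → 264.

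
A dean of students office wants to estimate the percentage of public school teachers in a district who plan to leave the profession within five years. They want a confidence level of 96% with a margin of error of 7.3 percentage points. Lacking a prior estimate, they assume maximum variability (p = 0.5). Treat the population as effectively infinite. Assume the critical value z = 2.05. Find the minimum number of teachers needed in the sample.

198

With p = 0.5, p(1−p) = 0.25.
n = z²·p(1−p)/E² = 2.05² × 0.2500 / 0.073² = 4.2025 × 0.2500 / 0.005329 ≈ 197.15.
Rounding up gives n = 198.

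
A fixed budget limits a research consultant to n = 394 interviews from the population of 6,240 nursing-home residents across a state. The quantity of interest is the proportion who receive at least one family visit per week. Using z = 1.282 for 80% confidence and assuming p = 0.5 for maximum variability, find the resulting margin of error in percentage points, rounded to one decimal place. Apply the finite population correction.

Finite-population factor: (N−n)/(N−1) = (6240−394)/(6240−1) = 0.9370.
SE(p̂) = √[p(1−p)/n · (N−n)/(N−1)] = √[0.2500/394 × 0.9370] = 0.02438.
E = z × SE = 1.282 × 0.02438 = 0.03126 ≈ 3.1 percentage points.

3.1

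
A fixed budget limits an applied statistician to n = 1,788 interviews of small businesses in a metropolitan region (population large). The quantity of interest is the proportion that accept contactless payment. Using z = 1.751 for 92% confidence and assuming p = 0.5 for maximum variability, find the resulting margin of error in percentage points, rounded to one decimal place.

SE(p̂) = √[p(1−p)/n] = √[0.2500/1788] = 0.01182.
E = z × SE = 1.751 × 0.01182 = 0.02070, or 2.1 percentage points.

2.1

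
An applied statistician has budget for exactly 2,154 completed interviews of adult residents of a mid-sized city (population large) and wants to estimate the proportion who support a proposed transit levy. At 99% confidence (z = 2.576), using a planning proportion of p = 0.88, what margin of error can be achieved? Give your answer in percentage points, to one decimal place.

SE(p̂) = √[p(1−p)/n] = √[0.1056/2154] = 0.00700.
E = z × SE = 2.576 × 0.00700 = 0.01804, or 1.8 percentage points.

1.8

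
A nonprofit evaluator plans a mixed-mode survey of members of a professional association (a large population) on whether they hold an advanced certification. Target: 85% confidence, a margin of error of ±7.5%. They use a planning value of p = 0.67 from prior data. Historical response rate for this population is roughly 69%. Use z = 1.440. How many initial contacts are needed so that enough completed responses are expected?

Completed interviews needed: n₀ = 1.440² × 0.2211 / 0.075² ≈ 81.51 → 82.
At a 69% response rate, contacts needed = 82 / 0.69 ≈ 118.84 → 119.

119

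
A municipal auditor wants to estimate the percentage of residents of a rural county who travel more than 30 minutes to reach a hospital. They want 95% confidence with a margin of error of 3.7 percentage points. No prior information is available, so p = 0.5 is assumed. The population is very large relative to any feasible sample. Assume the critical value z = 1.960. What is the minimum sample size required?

With p = 0.5, p(1−p) = 0.25.
n = z²·p(1−p)/E² = 1.960² × 0.2500 / 0.037² = 3.8416 × 0.2500 / 0.001369 ≈ 701.53.
Rounding up gives n = 702.

702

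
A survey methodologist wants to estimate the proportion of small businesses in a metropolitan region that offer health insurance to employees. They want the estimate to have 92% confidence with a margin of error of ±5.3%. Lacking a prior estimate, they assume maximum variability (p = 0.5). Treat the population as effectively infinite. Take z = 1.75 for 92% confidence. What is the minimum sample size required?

With p = 0.5, p(1−p) = 0.25.
n = z²·p(1−p)/E² = 1.75² × 0.2500 / 0.053² = 3.0625 × 0.2500 / 0.002809 ≈ 272.56.
Rounding up gives n = 273.

273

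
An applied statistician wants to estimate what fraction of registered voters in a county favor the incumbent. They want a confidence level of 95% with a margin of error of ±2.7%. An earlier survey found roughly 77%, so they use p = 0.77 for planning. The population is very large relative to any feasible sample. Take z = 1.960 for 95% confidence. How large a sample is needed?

934

With p = 0.77, p(1−p) = 0.1771.
n = z²·p(1−p)/E² = 1.960² × 0.1771 / 0.027² = 3.8416 × 0.1771 / 0.000729 ≈ 933.26.
Rounding up gives n = 934.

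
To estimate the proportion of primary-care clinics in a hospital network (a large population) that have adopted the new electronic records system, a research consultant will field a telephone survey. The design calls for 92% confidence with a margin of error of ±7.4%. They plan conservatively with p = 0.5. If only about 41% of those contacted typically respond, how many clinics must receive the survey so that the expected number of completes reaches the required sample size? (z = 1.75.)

342

Completed interviews needed: n₀ = 1.75² × 0.2500 / 0.074² ≈ 139.81 → 140.
At a 41% response rate, contacts needed = 140 / 0.41 ≈ 341.46 → 342.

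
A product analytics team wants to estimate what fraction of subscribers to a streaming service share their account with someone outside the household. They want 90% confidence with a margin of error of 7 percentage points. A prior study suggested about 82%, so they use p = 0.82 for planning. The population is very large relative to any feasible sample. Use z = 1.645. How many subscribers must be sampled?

With p = 0.82, p(1−p) = 0.1476.
n = z²·p(1−p)/E² = 1.645² × 0.1476 / 0.070² = 2.7060 × 0.1476 / 0.004900 ≈ 81.51.
Rounding up gives n = 82.

82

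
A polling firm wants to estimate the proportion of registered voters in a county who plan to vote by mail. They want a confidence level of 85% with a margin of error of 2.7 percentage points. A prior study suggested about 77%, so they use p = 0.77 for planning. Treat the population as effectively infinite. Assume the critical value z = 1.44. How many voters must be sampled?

504

With p = 0.77, p(1−p) = 0.1771.
n = z²·p(1−p)/E² = 1.44² × 0.1771 / 0.027² = 2.0736 × 0.1771 / 0.000729 ≈ 503.75.
Rounding up gives n = 504.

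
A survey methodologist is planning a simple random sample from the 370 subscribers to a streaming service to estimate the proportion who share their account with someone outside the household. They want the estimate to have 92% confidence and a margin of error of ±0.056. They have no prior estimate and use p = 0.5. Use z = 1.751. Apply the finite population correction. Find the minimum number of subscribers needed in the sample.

Unadjusted: n₀ = 1.751² × 0.50 × 0.50 / 0.056² ≈ 244.42, so n₀ = 245.
Finite population correction with N = 370: n = n₀ / (1 + (n₀−1)/N) = 245 / (1 + 244/370) = 245 / 1.6595 ≈ 147.64.
Rounding up, n = 148.

148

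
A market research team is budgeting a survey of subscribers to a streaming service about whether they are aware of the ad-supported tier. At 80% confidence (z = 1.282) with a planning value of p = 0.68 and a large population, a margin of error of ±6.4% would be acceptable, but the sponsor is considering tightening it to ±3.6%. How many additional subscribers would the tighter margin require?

At ±6.4%: n = 1.282² × 0.2176 / 0.064² ≈ 87.31 → 88.
At ±3.6%: n = 1.282² × 0.2176 / 0.036² ≈ 275.95 → 276.
Additional respondents: 276 − 88 = 188.

188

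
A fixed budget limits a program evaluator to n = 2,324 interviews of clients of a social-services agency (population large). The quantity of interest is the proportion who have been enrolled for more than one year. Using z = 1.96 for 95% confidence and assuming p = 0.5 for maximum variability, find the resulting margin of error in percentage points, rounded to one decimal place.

2.0

SE(p̂) = √[p(1−p)/n] = √[0.2500/2324] = 0.01037.
E = z × SE = 1.96 × 0.01037 = 0.02033, or 2.0 percentage points.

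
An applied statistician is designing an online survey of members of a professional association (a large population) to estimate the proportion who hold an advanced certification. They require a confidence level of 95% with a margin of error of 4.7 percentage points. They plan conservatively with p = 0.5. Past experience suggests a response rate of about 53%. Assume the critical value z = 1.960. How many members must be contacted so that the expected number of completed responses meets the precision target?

821

Completed interviews needed: n₀ = 1.960² × 0.2500 / 0.047² ≈ 434.77 → 435.
At a 53% response rate, contacts needed = 435 / 0.53 ≈ 820.75 → 821.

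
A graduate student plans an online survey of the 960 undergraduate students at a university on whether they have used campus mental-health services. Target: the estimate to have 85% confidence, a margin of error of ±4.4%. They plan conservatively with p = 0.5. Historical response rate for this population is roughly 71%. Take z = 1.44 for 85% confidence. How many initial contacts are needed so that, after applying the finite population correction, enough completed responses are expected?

296

Completed interviews needed (unadjusted): n₀ = 1.44² × 0.2500 / 0.044² ≈ 267.77 → 268.
FPC for N = 960: n = 268 / (1 + 267/960) = 268 / 1.2781 ≈ 209.68 → 210.
At a 71% response rate, contacts needed = 210 / 0.71 ≈ 295.77 → 296.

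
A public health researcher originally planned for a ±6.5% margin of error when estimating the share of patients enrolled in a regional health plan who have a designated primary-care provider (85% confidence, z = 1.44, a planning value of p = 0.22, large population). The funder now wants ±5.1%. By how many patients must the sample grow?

At ±6.5%: n = 1.44² × 0.1716 / 0.065² ≈ 84.22 → 85.
At ±5.1%: n = 1.44² × 0.1716 / 0.051² ≈ 136.80 → 137.
Additional respondents: 137 − 85 = 52.

52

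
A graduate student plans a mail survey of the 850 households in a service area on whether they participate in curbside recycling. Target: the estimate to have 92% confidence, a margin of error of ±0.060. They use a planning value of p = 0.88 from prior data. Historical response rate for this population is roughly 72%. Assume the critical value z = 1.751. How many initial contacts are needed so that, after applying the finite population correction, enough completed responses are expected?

114

Completed interviews needed (unadjusted): n₀ = 1.751² × 0.1056 / 0.060² ≈ 89.94 → 90.
FPC for N = 850: n = 90 / (1 + 89/850) = 90 / 1.1047 ≈ 81.47 → 82.
At a 72% response rate, contacts needed = 82 / 0.72 ≈ 113.89 → 114.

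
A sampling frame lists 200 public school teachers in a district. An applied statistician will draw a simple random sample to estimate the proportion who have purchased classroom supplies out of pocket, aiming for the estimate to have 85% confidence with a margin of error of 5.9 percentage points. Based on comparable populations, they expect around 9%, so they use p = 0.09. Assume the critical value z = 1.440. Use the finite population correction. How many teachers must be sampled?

40

Unadjusted: n₀ = 1.440² × 0.09 × 0.91 / 0.059² ≈ 48.79, so n₀ = 49.
Finite population correction with N = 200: n = n₀ / (1 + (n₀−1)/N) = 49 / (1 + 48/200) = 49 / 1.2400 ≈ 39.52.
Rounding up, n = 40.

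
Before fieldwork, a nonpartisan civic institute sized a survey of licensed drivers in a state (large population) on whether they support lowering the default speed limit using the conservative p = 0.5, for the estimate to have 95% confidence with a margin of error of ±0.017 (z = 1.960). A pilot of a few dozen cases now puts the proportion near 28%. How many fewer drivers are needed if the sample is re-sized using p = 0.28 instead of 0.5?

Conservative (p = 0.5): n = 1.960² × 0.25 / 0.017² ≈ 3323.18 → 3324.
Using p = 0.28: p(1−p) = 0.2016, so n = 1.960² × 0.2016 / 0.017² ≈ 2679.82 → 2680.
Reduction: 3324 − 2680 = 644.

644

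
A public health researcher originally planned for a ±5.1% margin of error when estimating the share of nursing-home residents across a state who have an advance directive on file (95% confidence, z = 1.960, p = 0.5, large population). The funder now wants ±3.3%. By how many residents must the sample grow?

512

At ±5.1%: n = 1.960² × 0.2500 / 0.051² ≈ 369.24 → 370.
At ±3.3%: n = 1.960² × 0.2500 / 0.033² ≈ 881.91 → 882.
Additional respondents: 882 − 370 = 512.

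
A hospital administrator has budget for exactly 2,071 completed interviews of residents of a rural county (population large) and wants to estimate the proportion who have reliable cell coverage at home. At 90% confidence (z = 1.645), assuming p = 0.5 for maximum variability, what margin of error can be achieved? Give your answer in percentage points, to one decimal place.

1.8

SE(p̂) = √[p(1−p)/n] = √[0.2500/2071] = 0.01099.
E = z × SE = 1.645 × 0.01099 = 0.01807, or 1.8 percentage points.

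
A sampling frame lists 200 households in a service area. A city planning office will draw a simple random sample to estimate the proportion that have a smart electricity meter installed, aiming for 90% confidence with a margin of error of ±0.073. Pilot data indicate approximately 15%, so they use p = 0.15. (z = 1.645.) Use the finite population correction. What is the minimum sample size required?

Unadjusted: n₀ = 1.645² × 0.15 × 0.85 / 0.073² ≈ 64.74, so n₀ = 65.
Finite population correction with N = 200: n = n₀ / (1 + (n₀−1)/N) = 65 / (1 + 64/200) = 65 / 1.3200 ≈ 49.24.
Rounding up, n = 50.

50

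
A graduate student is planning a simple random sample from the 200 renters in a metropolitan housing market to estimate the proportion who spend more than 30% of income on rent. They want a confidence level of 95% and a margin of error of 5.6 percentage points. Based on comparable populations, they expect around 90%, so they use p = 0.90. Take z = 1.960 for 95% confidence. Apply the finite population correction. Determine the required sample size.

Unadjusted: n₀ = 1.960² × 0.90 × 0.10 / 0.056² ≈ 110.25, so n₀ = 111.
Finite population correction with N = 200: n = n₀ / (1 + (n₀−1)/N) = 111 / (1 + 110/200) = 111 / 1.5500 ≈ 71.61.
Rounding up, n = 72.

72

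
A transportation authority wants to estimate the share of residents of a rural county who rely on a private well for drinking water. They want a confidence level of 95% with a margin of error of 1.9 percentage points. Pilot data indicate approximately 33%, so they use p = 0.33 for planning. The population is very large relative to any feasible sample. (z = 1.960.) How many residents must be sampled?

With p = 0.33, p(1−p) = 0.2211.
n = z²·p(1−p)/E² = 1.960² × 0.2211 / 0.019² = 3.8416 × 0.2211 / 0.000361 ≈ 2352.85.
Rounding up gives n = 2353.

2353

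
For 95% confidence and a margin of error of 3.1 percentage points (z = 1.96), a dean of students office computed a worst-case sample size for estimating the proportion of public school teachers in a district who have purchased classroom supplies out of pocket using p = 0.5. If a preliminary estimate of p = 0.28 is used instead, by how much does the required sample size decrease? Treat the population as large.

Conservative (p = 0.5): n = 1.96² × 0.25 / 0.031² ≈ 999.38 → 1000.
Using p = 0.28: p(1−p) = 0.2016, so n = 1.96² × 0.2016 / 0.031² ≈ 805.90 → 806.
Reduction: 1000 − 806 = 194.

194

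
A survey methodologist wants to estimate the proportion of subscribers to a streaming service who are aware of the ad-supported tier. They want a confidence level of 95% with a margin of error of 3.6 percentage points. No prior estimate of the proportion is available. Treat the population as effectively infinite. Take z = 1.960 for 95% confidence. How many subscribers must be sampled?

742

With no prior estimate, use p = 0.5, giving p(1−p) = 0.25.
n = z²·p(1−p)/E² = 1.960² × 0.2500 / 0.036² = 3.8416 × 0.2500 / 0.001296 ≈ 741.05.
Rounding up gives n = 742.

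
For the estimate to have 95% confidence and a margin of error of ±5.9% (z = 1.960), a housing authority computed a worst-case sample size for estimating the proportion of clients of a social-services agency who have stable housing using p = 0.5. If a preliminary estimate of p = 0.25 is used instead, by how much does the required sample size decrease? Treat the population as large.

Conservative (p = 0.5): n = 1.960² × 0.25 / 0.059² ≈ 275.90 → 276.
Using p = 0.25: p(1−p) = 0.1875, so n = 1.960² × 0.1875 / 0.059² ≈ 206.92 → 207.
Reduction: 276 − 207 = 69.

69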